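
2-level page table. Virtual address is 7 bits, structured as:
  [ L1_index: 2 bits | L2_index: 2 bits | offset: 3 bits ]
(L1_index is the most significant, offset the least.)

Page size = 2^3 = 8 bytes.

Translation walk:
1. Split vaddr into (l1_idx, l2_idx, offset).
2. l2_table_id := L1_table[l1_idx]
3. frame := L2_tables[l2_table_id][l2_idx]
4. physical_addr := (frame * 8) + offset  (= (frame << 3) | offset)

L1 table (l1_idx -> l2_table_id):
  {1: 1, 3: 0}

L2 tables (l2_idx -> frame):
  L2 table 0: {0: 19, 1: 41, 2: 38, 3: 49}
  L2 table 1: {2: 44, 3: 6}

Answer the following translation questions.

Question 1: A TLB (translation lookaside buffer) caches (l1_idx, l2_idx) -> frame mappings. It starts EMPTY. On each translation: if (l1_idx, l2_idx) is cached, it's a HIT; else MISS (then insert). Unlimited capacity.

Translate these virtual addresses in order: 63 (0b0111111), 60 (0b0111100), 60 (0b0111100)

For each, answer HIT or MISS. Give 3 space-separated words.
Answer: MISS HIT HIT

Derivation:
vaddr=63: (1,3) not in TLB -> MISS, insert
vaddr=60: (1,3) in TLB -> HIT
vaddr=60: (1,3) in TLB -> HIT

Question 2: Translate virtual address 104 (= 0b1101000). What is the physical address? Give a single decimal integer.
vaddr = 104 = 0b1101000
Split: l1_idx=3, l2_idx=1, offset=0
L1[3] = 0
L2[0][1] = 41
paddr = 41 * 8 + 0 = 328

Answer: 328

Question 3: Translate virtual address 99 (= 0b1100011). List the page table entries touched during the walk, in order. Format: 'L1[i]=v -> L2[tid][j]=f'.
vaddr = 99 = 0b1100011
Split: l1_idx=3, l2_idx=0, offset=3

Answer: L1[3]=0 -> L2[0][0]=19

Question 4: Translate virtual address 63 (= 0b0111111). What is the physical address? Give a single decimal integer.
vaddr = 63 = 0b0111111
Split: l1_idx=1, l2_idx=3, offset=7
L1[1] = 1
L2[1][3] = 6
paddr = 6 * 8 + 7 = 55

Answer: 55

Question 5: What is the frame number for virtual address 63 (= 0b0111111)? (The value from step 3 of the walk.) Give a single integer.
Answer: 6

Derivation:
vaddr = 63: l1_idx=1, l2_idx=3
L1[1] = 1; L2[1][3] = 6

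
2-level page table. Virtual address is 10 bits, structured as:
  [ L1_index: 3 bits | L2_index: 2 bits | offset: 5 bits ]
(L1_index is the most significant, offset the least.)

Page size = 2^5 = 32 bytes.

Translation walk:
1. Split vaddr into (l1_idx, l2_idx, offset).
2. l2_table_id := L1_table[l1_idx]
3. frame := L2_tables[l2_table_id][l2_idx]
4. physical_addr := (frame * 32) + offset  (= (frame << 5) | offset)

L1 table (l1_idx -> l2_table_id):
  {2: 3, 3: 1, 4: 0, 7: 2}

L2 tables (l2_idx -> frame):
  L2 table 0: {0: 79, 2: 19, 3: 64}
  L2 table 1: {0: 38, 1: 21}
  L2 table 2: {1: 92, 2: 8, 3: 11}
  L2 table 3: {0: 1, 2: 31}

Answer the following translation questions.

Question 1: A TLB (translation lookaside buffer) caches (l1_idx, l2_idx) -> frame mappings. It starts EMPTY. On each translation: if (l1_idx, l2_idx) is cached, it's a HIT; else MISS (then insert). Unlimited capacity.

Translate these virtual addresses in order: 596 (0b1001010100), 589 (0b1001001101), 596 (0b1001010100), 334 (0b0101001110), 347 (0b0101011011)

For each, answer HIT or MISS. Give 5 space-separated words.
vaddr=596: (4,2) not in TLB -> MISS, insert
vaddr=589: (4,2) in TLB -> HIT
vaddr=596: (4,2) in TLB -> HIT
vaddr=334: (2,2) not in TLB -> MISS, insert
vaddr=347: (2,2) in TLB -> HIT

Answer: MISS HIT HIT MISS HIT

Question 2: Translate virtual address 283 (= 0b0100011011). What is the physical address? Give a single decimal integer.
vaddr = 283 = 0b0100011011
Split: l1_idx=2, l2_idx=0, offset=27
L1[2] = 3
L2[3][0] = 1
paddr = 1 * 32 + 27 = 59

Answer: 59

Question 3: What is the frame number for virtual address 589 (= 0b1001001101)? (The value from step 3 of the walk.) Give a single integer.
vaddr = 589: l1_idx=4, l2_idx=2
L1[4] = 0; L2[0][2] = 19

Answer: 19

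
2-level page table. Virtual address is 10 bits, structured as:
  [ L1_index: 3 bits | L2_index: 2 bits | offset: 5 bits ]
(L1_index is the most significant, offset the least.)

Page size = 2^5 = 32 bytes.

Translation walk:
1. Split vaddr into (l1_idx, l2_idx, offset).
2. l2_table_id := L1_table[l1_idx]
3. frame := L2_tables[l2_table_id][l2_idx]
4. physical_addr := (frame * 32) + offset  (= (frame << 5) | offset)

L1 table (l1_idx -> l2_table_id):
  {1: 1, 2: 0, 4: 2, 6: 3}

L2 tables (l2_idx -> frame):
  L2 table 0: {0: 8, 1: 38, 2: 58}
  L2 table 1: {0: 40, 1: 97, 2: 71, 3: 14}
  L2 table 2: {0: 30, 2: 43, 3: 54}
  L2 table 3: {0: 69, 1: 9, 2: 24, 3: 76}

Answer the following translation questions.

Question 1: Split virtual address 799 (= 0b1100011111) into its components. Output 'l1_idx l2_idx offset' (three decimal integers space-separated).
Answer: 6 0 31

Derivation:
vaddr = 799 = 0b1100011111
  top 3 bits -> l1_idx = 6
  next 2 bits -> l2_idx = 0
  bottom 5 bits -> offset = 31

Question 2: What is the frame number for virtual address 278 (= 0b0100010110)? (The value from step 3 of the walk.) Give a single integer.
Answer: 8

Derivation:
vaddr = 278: l1_idx=2, l2_idx=0
L1[2] = 0; L2[0][0] = 8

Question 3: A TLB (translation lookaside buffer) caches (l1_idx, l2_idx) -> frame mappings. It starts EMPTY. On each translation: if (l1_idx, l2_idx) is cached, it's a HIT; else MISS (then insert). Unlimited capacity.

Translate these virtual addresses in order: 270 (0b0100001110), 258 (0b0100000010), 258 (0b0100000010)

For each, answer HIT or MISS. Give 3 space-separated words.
Answer: MISS HIT HIT

Derivation:
vaddr=270: (2,0) not in TLB -> MISS, insert
vaddr=258: (2,0) in TLB -> HIT
vaddr=258: (2,0) in TLB -> HIT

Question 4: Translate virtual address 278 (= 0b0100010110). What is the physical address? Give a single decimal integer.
vaddr = 278 = 0b0100010110
Split: l1_idx=2, l2_idx=0, offset=22
L1[2] = 0
L2[0][0] = 8
paddr = 8 * 32 + 22 = 278

Answer: 278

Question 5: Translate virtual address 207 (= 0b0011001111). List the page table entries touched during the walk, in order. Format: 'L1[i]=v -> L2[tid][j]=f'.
Answer: L1[1]=1 -> L2[1][2]=71

Derivation:
vaddr = 207 = 0b0011001111
Split: l1_idx=1, l2_idx=2, offset=15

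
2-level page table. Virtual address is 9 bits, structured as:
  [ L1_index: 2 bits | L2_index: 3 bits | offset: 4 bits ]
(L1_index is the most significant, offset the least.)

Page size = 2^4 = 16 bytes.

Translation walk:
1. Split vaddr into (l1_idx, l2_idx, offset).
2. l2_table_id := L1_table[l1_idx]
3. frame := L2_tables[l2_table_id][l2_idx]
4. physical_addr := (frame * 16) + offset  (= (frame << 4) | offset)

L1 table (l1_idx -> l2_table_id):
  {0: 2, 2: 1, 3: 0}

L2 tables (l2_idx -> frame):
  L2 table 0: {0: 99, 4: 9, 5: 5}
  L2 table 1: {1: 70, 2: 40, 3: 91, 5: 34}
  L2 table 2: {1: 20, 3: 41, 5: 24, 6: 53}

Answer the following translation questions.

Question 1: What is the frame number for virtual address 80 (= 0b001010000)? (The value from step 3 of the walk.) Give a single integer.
vaddr = 80: l1_idx=0, l2_idx=5
L1[0] = 2; L2[2][5] = 24

Answer: 24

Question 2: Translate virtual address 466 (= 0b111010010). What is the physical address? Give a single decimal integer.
Answer: 82

Derivation:
vaddr = 466 = 0b111010010
Split: l1_idx=3, l2_idx=5, offset=2
L1[3] = 0
L2[0][5] = 5
paddr = 5 * 16 + 2 = 82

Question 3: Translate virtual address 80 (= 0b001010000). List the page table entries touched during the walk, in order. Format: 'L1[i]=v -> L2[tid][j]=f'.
vaddr = 80 = 0b001010000
Split: l1_idx=0, l2_idx=5, offset=0

Answer: L1[0]=2 -> L2[2][5]=24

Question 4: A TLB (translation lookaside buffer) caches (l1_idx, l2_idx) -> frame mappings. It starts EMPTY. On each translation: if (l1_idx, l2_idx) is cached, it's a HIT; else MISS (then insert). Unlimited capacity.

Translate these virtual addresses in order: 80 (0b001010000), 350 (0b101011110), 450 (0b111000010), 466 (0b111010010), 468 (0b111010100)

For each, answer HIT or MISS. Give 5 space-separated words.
vaddr=80: (0,5) not in TLB -> MISS, insert
vaddr=350: (2,5) not in TLB -> MISS, insert
vaddr=450: (3,4) not in TLB -> MISS, insert
vaddr=466: (3,5) not in TLB -> MISS, insert
vaddr=468: (3,5) in TLB -> HIT

Answer: MISS MISS MISS MISS HIT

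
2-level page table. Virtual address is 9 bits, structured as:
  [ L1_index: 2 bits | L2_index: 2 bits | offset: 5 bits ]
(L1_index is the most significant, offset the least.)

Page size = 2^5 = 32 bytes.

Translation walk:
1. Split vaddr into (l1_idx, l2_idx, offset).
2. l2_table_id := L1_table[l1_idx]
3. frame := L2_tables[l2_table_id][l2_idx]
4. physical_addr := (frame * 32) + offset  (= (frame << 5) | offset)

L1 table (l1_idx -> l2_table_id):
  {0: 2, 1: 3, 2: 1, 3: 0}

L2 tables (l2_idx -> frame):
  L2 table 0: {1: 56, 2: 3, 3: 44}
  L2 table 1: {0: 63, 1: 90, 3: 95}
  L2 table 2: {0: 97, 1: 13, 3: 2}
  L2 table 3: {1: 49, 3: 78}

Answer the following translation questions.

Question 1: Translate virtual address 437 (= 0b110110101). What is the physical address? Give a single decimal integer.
Answer: 1813

Derivation:
vaddr = 437 = 0b110110101
Split: l1_idx=3, l2_idx=1, offset=21
L1[3] = 0
L2[0][1] = 56
paddr = 56 * 32 + 21 = 1813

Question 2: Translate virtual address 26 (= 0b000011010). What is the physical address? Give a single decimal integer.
vaddr = 26 = 0b000011010
Split: l1_idx=0, l2_idx=0, offset=26
L1[0] = 2
L2[2][0] = 97
paddr = 97 * 32 + 26 = 3130

Answer: 3130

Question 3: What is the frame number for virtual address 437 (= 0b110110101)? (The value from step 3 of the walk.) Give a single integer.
vaddr = 437: l1_idx=3, l2_idx=1
L1[3] = 0; L2[0][1] = 56

Answer: 56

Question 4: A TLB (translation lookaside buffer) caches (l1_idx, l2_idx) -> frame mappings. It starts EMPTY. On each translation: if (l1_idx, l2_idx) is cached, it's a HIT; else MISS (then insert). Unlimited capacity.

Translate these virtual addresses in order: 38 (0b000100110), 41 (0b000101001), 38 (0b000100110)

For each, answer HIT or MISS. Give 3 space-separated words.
Answer: MISS HIT HIT

Derivation:
vaddr=38: (0,1) not in TLB -> MISS, insert
vaddr=41: (0,1) in TLB -> HIT
vaddr=38: (0,1) in TLB -> HIT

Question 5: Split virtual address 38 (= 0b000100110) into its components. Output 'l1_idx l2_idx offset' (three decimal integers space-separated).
Answer: 0 1 6

Derivation:
vaddr = 38 = 0b000100110
  top 2 bits -> l1_idx = 0
  next 2 bits -> l2_idx = 1
  bottom 5 bits -> offset = 6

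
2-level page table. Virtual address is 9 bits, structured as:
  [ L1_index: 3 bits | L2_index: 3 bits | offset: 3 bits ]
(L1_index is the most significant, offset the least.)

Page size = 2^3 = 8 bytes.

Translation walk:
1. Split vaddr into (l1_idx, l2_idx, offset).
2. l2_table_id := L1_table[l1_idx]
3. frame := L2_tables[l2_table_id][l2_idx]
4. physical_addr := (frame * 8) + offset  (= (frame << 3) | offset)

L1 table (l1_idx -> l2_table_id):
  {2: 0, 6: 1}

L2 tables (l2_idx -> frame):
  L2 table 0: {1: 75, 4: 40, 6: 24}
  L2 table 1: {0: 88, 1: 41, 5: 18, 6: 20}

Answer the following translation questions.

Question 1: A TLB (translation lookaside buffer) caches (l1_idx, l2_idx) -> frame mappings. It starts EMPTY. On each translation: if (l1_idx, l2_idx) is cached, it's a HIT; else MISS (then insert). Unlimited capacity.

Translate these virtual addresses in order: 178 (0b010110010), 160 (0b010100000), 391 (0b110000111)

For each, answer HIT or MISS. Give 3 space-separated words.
Answer: MISS MISS MISS

Derivation:
vaddr=178: (2,6) not in TLB -> MISS, insert
vaddr=160: (2,4) not in TLB -> MISS, insert
vaddr=391: (6,0) not in TLB -> MISS, insert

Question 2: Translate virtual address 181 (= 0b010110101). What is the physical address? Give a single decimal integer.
vaddr = 181 = 0b010110101
Split: l1_idx=2, l2_idx=6, offset=5
L1[2] = 0
L2[0][6] = 24
paddr = 24 * 8 + 5 = 197

Answer: 197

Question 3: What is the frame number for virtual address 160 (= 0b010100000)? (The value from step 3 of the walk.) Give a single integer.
vaddr = 160: l1_idx=2, l2_idx=4
L1[2] = 0; L2[0][4] = 40

Answer: 40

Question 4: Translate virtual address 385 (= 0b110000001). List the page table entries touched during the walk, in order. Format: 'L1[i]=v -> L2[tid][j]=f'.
Answer: L1[6]=1 -> L2[1][0]=88

Derivation:
vaddr = 385 = 0b110000001
Split: l1_idx=6, l2_idx=0, offset=1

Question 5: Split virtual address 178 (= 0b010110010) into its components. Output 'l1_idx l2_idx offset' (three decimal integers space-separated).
Answer: 2 6 2

Derivation:
vaddr = 178 = 0b010110010
  top 3 bits -> l1_idx = 2
  next 3 bits -> l2_idx = 6
  bottom 3 bits -> offset = 2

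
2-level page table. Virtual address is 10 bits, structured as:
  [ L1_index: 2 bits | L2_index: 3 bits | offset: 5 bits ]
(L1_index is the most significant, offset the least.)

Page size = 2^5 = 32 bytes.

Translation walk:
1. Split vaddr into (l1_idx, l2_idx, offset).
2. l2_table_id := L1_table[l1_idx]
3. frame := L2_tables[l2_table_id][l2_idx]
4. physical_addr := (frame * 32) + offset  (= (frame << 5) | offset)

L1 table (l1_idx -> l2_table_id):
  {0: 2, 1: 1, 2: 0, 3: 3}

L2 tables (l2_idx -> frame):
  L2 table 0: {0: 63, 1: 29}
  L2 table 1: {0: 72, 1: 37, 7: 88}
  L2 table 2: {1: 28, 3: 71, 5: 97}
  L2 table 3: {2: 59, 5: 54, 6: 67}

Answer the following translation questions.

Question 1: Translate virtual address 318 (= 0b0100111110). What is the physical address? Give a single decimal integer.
Answer: 1214

Derivation:
vaddr = 318 = 0b0100111110
Split: l1_idx=1, l2_idx=1, offset=30
L1[1] = 1
L2[1][1] = 37
paddr = 37 * 32 + 30 = 1214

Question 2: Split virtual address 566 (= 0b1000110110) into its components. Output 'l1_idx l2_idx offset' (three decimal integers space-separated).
vaddr = 566 = 0b1000110110
  top 2 bits -> l1_idx = 2
  next 3 bits -> l2_idx = 1
  bottom 5 bits -> offset = 22

Answer: 2 1 22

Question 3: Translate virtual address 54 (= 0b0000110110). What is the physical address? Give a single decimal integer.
Answer: 918

Derivation:
vaddr = 54 = 0b0000110110
Split: l1_idx=0, l2_idx=1, offset=22
L1[0] = 2
L2[2][1] = 28
paddr = 28 * 32 + 22 = 918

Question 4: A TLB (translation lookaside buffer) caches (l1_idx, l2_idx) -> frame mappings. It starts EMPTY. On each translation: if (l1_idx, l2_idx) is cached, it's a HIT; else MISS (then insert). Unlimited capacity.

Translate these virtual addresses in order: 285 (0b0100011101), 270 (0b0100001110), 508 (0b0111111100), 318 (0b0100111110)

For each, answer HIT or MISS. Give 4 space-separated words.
vaddr=285: (1,0) not in TLB -> MISS, insert
vaddr=270: (1,0) in TLB -> HIT
vaddr=508: (1,7) not in TLB -> MISS, insert
vaddr=318: (1,1) not in TLB -> MISS, insert

Answer: MISS HIT MISS MISS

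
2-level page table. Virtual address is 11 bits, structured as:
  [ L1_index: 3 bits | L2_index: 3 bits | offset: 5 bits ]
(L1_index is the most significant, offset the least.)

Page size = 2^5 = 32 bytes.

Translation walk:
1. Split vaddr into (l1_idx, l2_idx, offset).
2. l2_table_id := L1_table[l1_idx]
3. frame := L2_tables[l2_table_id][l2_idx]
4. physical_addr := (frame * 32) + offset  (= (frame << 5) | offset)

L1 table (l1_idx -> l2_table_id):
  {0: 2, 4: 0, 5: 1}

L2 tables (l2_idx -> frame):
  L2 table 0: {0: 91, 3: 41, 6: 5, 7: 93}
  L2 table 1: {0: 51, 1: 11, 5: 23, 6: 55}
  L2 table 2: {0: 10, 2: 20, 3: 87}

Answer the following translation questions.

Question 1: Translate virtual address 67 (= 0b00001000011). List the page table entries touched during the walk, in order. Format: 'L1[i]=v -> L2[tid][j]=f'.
Answer: L1[0]=2 -> L2[2][2]=20

Derivation:
vaddr = 67 = 0b00001000011
Split: l1_idx=0, l2_idx=2, offset=3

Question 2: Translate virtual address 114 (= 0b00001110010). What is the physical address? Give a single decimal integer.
Answer: 2802

Derivation:
vaddr = 114 = 0b00001110010
Split: l1_idx=0, l2_idx=3, offset=18
L1[0] = 2
L2[2][3] = 87
paddr = 87 * 32 + 18 = 2802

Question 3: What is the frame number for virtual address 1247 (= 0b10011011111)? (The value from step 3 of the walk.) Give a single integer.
Answer: 5

Derivation:
vaddr = 1247: l1_idx=4, l2_idx=6
L1[4] = 0; L2[0][6] = 5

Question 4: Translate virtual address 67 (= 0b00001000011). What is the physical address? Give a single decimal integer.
Answer: 643

Derivation:
vaddr = 67 = 0b00001000011
Split: l1_idx=0, l2_idx=2, offset=3
L1[0] = 2
L2[2][2] = 20
paddr = 20 * 32 + 3 = 643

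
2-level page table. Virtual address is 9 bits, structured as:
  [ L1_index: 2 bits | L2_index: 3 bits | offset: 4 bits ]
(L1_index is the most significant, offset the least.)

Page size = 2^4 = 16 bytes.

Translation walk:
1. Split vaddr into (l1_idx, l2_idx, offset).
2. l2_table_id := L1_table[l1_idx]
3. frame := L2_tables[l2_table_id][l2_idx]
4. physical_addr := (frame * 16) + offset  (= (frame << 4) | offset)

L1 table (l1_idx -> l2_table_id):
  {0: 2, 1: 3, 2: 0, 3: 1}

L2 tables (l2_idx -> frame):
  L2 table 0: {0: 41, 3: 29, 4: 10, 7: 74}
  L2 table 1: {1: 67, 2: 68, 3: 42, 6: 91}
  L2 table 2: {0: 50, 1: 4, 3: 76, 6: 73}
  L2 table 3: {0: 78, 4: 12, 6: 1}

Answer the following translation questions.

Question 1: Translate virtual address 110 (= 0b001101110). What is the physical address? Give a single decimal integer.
Answer: 1182

Derivation:
vaddr = 110 = 0b001101110
Split: l1_idx=0, l2_idx=6, offset=14
L1[0] = 2
L2[2][6] = 73
paddr = 73 * 16 + 14 = 1182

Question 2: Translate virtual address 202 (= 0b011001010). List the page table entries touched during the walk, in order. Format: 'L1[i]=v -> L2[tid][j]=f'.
Answer: L1[1]=3 -> L2[3][4]=12

Derivation:
vaddr = 202 = 0b011001010
Split: l1_idx=1, l2_idx=4, offset=10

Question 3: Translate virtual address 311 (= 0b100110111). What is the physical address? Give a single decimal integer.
Answer: 471

Derivation:
vaddr = 311 = 0b100110111
Split: l1_idx=2, l2_idx=3, offset=7
L1[2] = 0
L2[0][3] = 29
paddr = 29 * 16 + 7 = 471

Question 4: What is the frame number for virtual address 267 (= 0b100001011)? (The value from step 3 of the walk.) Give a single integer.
vaddr = 267: l1_idx=2, l2_idx=0
L1[2] = 0; L2[0][0] = 41

Answer: 41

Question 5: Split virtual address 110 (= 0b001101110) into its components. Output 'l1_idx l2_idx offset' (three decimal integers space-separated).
Answer: 0 6 14

Derivation:
vaddr = 110 = 0b001101110
  top 2 bits -> l1_idx = 0
  next 3 bits -> l2_idx = 6
  bottom 4 bits -> offset = 14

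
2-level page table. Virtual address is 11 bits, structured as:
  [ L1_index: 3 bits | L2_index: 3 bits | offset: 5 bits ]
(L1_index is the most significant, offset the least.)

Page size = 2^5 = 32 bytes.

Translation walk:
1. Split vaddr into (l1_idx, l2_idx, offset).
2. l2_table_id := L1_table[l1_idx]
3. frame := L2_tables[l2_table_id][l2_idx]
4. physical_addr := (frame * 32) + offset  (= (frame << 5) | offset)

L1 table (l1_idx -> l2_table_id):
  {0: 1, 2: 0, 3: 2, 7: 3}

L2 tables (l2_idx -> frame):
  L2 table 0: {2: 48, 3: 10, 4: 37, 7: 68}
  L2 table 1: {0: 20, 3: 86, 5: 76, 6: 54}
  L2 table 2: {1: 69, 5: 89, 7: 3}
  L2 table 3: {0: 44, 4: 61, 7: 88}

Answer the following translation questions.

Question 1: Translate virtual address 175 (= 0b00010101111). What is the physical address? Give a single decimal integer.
Answer: 2447

Derivation:
vaddr = 175 = 0b00010101111
Split: l1_idx=0, l2_idx=5, offset=15
L1[0] = 1
L2[1][5] = 76
paddr = 76 * 32 + 15 = 2447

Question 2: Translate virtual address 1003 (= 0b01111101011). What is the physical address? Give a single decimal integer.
Answer: 107

Derivation:
vaddr = 1003 = 0b01111101011
Split: l1_idx=3, l2_idx=7, offset=11
L1[3] = 2
L2[2][7] = 3
paddr = 3 * 32 + 11 = 107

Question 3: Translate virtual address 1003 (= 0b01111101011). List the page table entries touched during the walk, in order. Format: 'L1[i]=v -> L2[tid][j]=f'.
Answer: L1[3]=2 -> L2[2][7]=3

Derivation:
vaddr = 1003 = 0b01111101011
Split: l1_idx=3, l2_idx=7, offset=11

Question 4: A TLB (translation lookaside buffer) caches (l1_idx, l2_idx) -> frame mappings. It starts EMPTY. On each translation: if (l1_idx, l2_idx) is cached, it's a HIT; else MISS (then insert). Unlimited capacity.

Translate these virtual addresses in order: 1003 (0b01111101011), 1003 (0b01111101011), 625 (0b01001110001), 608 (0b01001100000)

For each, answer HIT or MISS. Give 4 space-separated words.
Answer: MISS HIT MISS HIT

Derivation:
vaddr=1003: (3,7) not in TLB -> MISS, insert
vaddr=1003: (3,7) in TLB -> HIT
vaddr=625: (2,3) not in TLB -> MISS, insert
vaddr=608: (2,3) in TLB -> HIT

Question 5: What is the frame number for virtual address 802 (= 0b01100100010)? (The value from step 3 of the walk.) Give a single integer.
vaddr = 802: l1_idx=3, l2_idx=1
L1[3] = 2; L2[2][1] = 69

Answer: 69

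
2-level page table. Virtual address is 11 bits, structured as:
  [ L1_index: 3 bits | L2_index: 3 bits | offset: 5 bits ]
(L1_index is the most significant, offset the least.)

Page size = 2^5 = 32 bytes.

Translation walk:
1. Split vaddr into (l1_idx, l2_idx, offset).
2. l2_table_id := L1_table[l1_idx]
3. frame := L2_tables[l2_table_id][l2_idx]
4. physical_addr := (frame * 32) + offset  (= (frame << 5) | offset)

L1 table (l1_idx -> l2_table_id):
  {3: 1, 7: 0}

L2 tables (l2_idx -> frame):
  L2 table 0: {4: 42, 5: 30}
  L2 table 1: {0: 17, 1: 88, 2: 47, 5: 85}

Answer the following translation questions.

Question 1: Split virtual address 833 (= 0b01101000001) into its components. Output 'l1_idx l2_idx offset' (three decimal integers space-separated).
vaddr = 833 = 0b01101000001
  top 3 bits -> l1_idx = 3
  next 3 bits -> l2_idx = 2
  bottom 5 bits -> offset = 1

Answer: 3 2 1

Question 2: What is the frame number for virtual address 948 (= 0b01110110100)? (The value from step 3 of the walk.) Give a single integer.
vaddr = 948: l1_idx=3, l2_idx=5
L1[3] = 1; L2[1][5] = 85

Answer: 85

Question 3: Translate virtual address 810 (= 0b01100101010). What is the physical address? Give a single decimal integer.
vaddr = 810 = 0b01100101010
Split: l1_idx=3, l2_idx=1, offset=10
L1[3] = 1
L2[1][1] = 88
paddr = 88 * 32 + 10 = 2826

Answer: 2826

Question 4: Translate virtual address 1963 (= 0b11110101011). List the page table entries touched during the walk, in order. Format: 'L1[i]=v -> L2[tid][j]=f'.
vaddr = 1963 = 0b11110101011
Split: l1_idx=7, l2_idx=5, offset=11

Answer: L1[7]=0 -> L2[0][5]=30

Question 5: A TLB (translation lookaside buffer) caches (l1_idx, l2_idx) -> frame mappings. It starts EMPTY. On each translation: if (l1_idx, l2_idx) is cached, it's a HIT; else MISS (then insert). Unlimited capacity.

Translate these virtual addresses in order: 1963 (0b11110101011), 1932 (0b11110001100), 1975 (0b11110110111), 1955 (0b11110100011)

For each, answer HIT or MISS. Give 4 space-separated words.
vaddr=1963: (7,5) not in TLB -> MISS, insert
vaddr=1932: (7,4) not in TLB -> MISS, insert
vaddr=1975: (7,5) in TLB -> HIT
vaddr=1955: (7,5) in TLB -> HIT

Answer: MISS MISS HIT HIT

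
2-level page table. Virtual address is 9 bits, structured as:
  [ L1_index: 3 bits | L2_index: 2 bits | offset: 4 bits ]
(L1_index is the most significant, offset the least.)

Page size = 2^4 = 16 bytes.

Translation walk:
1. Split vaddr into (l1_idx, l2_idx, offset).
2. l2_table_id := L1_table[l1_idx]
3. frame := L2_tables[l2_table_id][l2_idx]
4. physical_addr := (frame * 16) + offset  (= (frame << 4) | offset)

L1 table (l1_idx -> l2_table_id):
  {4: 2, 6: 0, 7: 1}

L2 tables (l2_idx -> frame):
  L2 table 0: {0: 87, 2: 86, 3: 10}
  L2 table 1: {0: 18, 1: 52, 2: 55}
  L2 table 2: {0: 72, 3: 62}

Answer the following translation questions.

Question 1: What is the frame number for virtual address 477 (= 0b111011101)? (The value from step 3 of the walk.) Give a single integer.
vaddr = 477: l1_idx=7, l2_idx=1
L1[7] = 1; L2[1][1] = 52

Answer: 52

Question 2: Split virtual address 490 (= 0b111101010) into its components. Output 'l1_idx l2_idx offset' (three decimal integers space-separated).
Answer: 7 2 10

Derivation:
vaddr = 490 = 0b111101010
  top 3 bits -> l1_idx = 7
  next 2 bits -> l2_idx = 2
  bottom 4 bits -> offset = 10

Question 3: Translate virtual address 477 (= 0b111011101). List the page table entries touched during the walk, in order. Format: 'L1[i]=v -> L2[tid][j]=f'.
Answer: L1[7]=1 -> L2[1][1]=52

Derivation:
vaddr = 477 = 0b111011101
Split: l1_idx=7, l2_idx=1, offset=13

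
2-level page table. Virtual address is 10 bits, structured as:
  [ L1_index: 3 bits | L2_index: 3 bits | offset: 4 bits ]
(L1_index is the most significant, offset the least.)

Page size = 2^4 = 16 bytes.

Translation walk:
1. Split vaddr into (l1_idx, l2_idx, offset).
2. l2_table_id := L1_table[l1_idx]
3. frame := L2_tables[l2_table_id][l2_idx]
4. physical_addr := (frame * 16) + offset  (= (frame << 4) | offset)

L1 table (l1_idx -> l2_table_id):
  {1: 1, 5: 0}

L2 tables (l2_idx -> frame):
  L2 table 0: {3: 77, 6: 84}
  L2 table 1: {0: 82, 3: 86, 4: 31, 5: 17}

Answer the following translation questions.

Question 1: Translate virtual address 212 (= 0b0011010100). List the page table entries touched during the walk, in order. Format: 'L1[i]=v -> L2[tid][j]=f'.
Answer: L1[1]=1 -> L2[1][5]=17

Derivation:
vaddr = 212 = 0b0011010100
Split: l1_idx=1, l2_idx=5, offset=4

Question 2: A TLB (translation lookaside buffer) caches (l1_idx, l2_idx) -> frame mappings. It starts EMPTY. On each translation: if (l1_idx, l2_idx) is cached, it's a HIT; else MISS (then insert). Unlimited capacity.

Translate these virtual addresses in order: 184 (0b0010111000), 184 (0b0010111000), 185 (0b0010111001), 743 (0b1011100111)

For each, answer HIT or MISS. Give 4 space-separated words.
Answer: MISS HIT HIT MISS

Derivation:
vaddr=184: (1,3) not in TLB -> MISS, insert
vaddr=184: (1,3) in TLB -> HIT
vaddr=185: (1,3) in TLB -> HIT
vaddr=743: (5,6) not in TLB -> MISS, insert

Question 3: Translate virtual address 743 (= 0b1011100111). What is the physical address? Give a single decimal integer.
Answer: 1351

Derivation:
vaddr = 743 = 0b1011100111
Split: l1_idx=5, l2_idx=6, offset=7
L1[5] = 0
L2[0][6] = 84
paddr = 84 * 16 + 7 = 1351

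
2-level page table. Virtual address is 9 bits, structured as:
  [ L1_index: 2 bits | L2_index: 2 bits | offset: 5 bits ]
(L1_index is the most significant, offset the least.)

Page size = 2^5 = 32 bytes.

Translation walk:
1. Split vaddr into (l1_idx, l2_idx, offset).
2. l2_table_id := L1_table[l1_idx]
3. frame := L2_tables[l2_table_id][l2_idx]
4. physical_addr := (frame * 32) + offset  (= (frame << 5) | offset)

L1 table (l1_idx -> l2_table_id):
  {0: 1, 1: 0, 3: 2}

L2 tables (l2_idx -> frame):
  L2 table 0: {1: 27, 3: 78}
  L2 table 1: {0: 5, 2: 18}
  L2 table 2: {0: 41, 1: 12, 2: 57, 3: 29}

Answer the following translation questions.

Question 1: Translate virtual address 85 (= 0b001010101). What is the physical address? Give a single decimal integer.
vaddr = 85 = 0b001010101
Split: l1_idx=0, l2_idx=2, offset=21
L1[0] = 1
L2[1][2] = 18
paddr = 18 * 32 + 21 = 597

Answer: 597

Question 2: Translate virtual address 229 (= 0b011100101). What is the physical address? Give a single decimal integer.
vaddr = 229 = 0b011100101
Split: l1_idx=1, l2_idx=3, offset=5
L1[1] = 0
L2[0][3] = 78
paddr = 78 * 32 + 5 = 2501

Answer: 2501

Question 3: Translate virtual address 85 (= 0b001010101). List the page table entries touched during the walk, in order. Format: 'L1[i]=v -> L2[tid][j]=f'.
Answer: L1[0]=1 -> L2[1][2]=18

Derivation:
vaddr = 85 = 0b001010101
Split: l1_idx=0, l2_idx=2, offset=21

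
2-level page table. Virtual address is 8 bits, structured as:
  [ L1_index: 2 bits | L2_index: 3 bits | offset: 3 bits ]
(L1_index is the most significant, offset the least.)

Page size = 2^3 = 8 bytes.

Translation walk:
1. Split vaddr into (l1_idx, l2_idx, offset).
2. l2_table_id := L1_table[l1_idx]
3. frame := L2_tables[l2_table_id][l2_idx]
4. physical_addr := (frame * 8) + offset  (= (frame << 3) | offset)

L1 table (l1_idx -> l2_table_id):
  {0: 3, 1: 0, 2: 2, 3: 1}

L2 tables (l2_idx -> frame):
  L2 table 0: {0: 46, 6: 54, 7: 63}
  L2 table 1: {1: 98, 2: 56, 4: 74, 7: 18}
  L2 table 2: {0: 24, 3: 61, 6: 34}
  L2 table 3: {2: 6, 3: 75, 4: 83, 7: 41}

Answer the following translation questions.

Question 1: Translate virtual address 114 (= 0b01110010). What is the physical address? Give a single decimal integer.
Answer: 434

Derivation:
vaddr = 114 = 0b01110010
Split: l1_idx=1, l2_idx=6, offset=2
L1[1] = 0
L2[0][6] = 54
paddr = 54 * 8 + 2 = 434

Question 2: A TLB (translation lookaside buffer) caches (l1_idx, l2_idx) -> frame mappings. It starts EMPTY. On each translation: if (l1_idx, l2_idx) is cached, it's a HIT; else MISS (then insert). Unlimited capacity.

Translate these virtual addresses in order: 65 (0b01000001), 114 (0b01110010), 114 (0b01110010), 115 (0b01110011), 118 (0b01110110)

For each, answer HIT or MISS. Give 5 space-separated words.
Answer: MISS MISS HIT HIT HIT

Derivation:
vaddr=65: (1,0) not in TLB -> MISS, insert
vaddr=114: (1,6) not in TLB -> MISS, insert
vaddr=114: (1,6) in TLB -> HIT
vaddr=115: (1,6) in TLB -> HIT
vaddr=118: (1,6) in TLB -> HIT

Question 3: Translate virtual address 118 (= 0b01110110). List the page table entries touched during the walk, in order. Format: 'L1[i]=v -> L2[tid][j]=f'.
vaddr = 118 = 0b01110110
Split: l1_idx=1, l2_idx=6, offset=6

Answer: L1[1]=0 -> L2[0][6]=54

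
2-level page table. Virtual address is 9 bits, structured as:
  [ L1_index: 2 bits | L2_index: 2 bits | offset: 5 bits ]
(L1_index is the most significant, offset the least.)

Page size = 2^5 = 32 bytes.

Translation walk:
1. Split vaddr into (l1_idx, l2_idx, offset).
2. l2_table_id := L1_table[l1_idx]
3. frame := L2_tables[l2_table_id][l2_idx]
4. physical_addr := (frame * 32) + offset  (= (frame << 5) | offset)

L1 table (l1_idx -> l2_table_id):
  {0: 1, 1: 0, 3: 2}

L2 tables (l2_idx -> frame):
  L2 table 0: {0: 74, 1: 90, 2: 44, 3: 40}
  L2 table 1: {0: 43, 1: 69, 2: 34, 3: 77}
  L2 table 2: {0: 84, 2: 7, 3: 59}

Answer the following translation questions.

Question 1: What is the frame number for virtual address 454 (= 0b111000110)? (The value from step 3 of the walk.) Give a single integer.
vaddr = 454: l1_idx=3, l2_idx=2
L1[3] = 2; L2[2][2] = 7

Answer: 7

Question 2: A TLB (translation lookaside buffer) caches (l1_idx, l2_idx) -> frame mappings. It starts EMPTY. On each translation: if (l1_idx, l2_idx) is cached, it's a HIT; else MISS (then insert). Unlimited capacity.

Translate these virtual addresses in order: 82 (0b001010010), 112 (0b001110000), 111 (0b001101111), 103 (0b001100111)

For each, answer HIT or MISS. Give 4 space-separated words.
vaddr=82: (0,2) not in TLB -> MISS, insert
vaddr=112: (0,3) not in TLB -> MISS, insert
vaddr=111: (0,3) in TLB -> HIT
vaddr=103: (0,3) in TLB -> HIT

Answer: MISS MISS HIT HIT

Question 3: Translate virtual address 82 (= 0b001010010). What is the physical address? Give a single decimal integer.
vaddr = 82 = 0b001010010
Split: l1_idx=0, l2_idx=2, offset=18
L1[0] = 1
L2[1][2] = 34
paddr = 34 * 32 + 18 = 1106

Answer: 1106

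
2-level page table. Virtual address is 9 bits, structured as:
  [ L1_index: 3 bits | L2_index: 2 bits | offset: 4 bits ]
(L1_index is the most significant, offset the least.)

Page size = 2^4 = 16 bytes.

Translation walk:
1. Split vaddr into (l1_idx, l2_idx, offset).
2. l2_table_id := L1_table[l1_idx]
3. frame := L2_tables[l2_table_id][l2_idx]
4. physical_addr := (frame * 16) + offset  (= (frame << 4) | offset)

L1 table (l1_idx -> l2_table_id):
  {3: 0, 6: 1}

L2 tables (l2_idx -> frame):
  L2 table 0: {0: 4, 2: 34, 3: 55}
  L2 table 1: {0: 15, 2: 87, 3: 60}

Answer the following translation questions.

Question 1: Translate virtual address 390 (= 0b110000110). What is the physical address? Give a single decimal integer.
vaddr = 390 = 0b110000110
Split: l1_idx=6, l2_idx=0, offset=6
L1[6] = 1
L2[1][0] = 15
paddr = 15 * 16 + 6 = 246

Answer: 246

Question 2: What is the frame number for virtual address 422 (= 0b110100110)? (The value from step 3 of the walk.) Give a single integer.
vaddr = 422: l1_idx=6, l2_idx=2
L1[6] = 1; L2[1][2] = 87

Answer: 87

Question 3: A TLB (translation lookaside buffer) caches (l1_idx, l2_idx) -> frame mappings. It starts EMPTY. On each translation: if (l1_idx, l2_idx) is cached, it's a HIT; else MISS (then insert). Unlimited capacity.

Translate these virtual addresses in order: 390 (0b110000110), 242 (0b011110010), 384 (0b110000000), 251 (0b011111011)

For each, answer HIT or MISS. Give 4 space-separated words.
Answer: MISS MISS HIT HIT

Derivation:
vaddr=390: (6,0) not in TLB -> MISS, insert
vaddr=242: (3,3) not in TLB -> MISS, insert
vaddr=384: (6,0) in TLB -> HIT
vaddr=251: (3,3) in TLB -> HIT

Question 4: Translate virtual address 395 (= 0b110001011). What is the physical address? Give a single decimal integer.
Answer: 251

Derivation:
vaddr = 395 = 0b110001011
Split: l1_idx=6, l2_idx=0, offset=11
L1[6] = 1
L2[1][0] = 15
paddr = 15 * 16 + 11 = 251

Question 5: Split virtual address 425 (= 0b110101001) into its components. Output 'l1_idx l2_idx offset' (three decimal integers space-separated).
vaddr = 425 = 0b110101001
  top 3 bits -> l1_idx = 6
  next 2 bits -> l2_idx = 2
  bottom 4 bits -> offset = 9

Answer: 6 2 9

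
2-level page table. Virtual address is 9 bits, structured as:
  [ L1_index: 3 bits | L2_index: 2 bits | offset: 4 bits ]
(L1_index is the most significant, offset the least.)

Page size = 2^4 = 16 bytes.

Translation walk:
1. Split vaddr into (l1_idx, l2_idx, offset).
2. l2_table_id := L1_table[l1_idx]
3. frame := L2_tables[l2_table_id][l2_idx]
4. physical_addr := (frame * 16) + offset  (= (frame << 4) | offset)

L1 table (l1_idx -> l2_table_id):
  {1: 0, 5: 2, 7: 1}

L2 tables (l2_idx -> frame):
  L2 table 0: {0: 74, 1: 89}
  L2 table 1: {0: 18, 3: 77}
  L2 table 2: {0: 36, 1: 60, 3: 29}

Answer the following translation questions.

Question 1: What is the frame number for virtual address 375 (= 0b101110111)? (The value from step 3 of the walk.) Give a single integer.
vaddr = 375: l1_idx=5, l2_idx=3
L1[5] = 2; L2[2][3] = 29

Answer: 29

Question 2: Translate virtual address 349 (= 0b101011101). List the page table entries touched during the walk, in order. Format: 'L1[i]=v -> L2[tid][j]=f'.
Answer: L1[5]=2 -> L2[2][1]=60

Derivation:
vaddr = 349 = 0b101011101
Split: l1_idx=5, l2_idx=1, offset=13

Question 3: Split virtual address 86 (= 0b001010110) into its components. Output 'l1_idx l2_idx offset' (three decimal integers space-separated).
Answer: 1 1 6

Derivation:
vaddr = 86 = 0b001010110
  top 3 bits -> l1_idx = 1
  next 2 bits -> l2_idx = 1
  bottom 4 bits -> offset = 6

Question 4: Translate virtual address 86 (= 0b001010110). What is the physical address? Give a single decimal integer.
Answer: 1430

Derivation:
vaddr = 86 = 0b001010110
Split: l1_idx=1, l2_idx=1, offset=6
L1[1] = 0
L2[0][1] = 89
paddr = 89 * 16 + 6 = 1430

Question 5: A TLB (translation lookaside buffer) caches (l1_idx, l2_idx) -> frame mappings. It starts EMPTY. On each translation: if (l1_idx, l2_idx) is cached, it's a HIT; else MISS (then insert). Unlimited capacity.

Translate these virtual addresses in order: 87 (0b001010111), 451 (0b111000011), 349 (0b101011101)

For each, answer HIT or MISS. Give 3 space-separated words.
Answer: MISS MISS MISS

Derivation:
vaddr=87: (1,1) not in TLB -> MISS, insert
vaddr=451: (7,0) not in TLB -> MISS, insert
vaddr=349: (5,1) not in TLB -> MISS, insert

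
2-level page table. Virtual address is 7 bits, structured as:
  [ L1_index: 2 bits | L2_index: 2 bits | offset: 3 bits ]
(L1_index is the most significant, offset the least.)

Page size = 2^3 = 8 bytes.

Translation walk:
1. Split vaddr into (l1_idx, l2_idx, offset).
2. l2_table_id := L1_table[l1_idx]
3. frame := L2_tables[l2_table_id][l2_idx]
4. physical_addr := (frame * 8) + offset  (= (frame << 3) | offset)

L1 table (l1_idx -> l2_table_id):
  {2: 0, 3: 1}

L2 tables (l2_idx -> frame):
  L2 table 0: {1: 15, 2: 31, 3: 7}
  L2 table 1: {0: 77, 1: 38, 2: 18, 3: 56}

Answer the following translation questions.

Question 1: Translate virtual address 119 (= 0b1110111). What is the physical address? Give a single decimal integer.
vaddr = 119 = 0b1110111
Split: l1_idx=3, l2_idx=2, offset=7
L1[3] = 1
L2[1][2] = 18
paddr = 18 * 8 + 7 = 151

Answer: 151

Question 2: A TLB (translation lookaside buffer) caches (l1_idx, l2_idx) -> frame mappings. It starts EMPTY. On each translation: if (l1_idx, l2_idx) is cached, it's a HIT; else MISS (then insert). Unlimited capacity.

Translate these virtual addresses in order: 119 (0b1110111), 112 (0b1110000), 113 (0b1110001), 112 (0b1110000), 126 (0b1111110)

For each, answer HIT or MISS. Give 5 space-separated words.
vaddr=119: (3,2) not in TLB -> MISS, insert
vaddr=112: (3,2) in TLB -> HIT
vaddr=113: (3,2) in TLB -> HIT
vaddr=112: (3,2) in TLB -> HIT
vaddr=126: (3,3) not in TLB -> MISS, insert

Answer: MISS HIT HIT HIT MISS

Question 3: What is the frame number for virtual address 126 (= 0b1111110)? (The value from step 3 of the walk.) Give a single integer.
Answer: 56

Derivation:
vaddr = 126: l1_idx=3, l2_idx=3
L1[3] = 1; L2[1][3] = 56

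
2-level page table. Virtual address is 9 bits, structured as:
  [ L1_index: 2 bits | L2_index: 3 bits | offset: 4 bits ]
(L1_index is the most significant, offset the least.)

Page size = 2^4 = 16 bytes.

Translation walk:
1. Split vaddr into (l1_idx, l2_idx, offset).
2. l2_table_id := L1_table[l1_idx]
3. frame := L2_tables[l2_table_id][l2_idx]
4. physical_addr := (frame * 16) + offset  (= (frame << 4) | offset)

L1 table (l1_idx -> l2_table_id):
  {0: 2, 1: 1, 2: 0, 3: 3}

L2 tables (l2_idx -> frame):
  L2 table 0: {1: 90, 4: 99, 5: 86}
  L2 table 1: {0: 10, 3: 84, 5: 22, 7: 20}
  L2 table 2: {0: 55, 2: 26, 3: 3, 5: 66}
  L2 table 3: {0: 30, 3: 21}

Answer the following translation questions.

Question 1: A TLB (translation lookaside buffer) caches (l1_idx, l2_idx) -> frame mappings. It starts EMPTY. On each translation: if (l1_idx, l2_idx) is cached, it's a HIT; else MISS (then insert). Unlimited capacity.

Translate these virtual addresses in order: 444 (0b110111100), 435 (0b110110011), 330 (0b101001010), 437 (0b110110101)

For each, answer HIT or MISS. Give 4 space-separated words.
vaddr=444: (3,3) not in TLB -> MISS, insert
vaddr=435: (3,3) in TLB -> HIT
vaddr=330: (2,4) not in TLB -> MISS, insert
vaddr=437: (3,3) in TLB -> HIT

Answer: MISS HIT MISS HIT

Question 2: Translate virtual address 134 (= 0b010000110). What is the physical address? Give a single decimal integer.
vaddr = 134 = 0b010000110
Split: l1_idx=1, l2_idx=0, offset=6
L1[1] = 1
L2[1][0] = 10
paddr = 10 * 16 + 6 = 166

Answer: 166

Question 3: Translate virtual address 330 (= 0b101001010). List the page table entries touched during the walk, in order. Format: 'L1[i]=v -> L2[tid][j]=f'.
Answer: L1[2]=0 -> L2[0][4]=99

Derivation:
vaddr = 330 = 0b101001010
Split: l1_idx=2, l2_idx=4, offset=10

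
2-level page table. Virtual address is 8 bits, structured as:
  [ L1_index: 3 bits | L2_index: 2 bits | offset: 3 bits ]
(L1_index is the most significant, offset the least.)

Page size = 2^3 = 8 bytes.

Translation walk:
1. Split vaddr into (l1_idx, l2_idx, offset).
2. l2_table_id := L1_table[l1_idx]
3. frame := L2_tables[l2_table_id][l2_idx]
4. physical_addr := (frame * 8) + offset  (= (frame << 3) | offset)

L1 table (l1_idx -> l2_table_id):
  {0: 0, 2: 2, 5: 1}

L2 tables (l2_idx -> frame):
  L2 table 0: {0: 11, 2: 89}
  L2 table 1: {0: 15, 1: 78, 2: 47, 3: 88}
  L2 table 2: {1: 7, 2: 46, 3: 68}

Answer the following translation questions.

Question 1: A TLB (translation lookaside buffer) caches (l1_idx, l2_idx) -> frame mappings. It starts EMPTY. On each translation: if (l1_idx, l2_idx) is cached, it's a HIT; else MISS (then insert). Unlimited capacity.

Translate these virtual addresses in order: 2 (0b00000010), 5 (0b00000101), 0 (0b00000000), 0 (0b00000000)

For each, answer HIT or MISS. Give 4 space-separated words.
Answer: MISS HIT HIT HIT

Derivation:
vaddr=2: (0,0) not in TLB -> MISS, insert
vaddr=5: (0,0) in TLB -> HIT
vaddr=0: (0,0) in TLB -> HIT
vaddr=0: (0,0) in TLB -> HIT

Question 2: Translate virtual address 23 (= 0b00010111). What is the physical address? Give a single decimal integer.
Answer: 719

Derivation:
vaddr = 23 = 0b00010111
Split: l1_idx=0, l2_idx=2, offset=7
L1[0] = 0
L2[0][2] = 89
paddr = 89 * 8 + 7 = 719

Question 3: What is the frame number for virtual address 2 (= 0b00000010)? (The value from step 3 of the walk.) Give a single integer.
Answer: 11

Derivation:
vaddr = 2: l1_idx=0, l2_idx=0
L1[0] = 0; L2[0][0] = 11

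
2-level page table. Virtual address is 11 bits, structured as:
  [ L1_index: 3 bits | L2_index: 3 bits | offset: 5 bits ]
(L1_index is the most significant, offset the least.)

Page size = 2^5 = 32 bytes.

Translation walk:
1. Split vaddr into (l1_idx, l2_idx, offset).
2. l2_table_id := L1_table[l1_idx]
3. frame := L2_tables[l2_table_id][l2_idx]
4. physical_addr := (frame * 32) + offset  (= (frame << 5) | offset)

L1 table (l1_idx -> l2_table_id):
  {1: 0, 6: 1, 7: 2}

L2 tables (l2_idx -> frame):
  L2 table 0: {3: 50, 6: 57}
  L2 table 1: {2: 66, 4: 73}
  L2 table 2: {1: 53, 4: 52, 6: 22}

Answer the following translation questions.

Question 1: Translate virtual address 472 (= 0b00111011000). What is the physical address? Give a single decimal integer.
vaddr = 472 = 0b00111011000
Split: l1_idx=1, l2_idx=6, offset=24
L1[1] = 0
L2[0][6] = 57
paddr = 57 * 32 + 24 = 1848

Answer: 1848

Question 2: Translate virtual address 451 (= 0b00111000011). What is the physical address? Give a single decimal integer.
vaddr = 451 = 0b00111000011
Split: l1_idx=1, l2_idx=6, offset=3
L1[1] = 0
L2[0][6] = 57
paddr = 57 * 32 + 3 = 1827

Answer: 1827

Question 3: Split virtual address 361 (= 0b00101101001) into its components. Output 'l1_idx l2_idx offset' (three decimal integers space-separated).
Answer: 1 3 9

Derivation:
vaddr = 361 = 0b00101101001
  top 3 bits -> l1_idx = 1
  next 3 bits -> l2_idx = 3
  bottom 5 bits -> offset = 9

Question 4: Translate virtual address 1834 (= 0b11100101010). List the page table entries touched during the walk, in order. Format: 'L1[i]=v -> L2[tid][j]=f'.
Answer: L1[7]=2 -> L2[2][1]=53

Derivation:
vaddr = 1834 = 0b11100101010
Split: l1_idx=7, l2_idx=1, offset=10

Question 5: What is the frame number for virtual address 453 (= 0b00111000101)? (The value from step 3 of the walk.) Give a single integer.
Answer: 57

Derivation:
vaddr = 453: l1_idx=1, l2_idx=6
L1[1] = 0; L2[0][6] = 57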